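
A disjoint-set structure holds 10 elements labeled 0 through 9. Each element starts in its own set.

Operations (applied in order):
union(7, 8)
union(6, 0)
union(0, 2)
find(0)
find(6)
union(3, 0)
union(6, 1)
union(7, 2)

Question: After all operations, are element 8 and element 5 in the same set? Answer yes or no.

Step 1: union(7, 8) -> merged; set of 7 now {7, 8}
Step 2: union(6, 0) -> merged; set of 6 now {0, 6}
Step 3: union(0, 2) -> merged; set of 0 now {0, 2, 6}
Step 4: find(0) -> no change; set of 0 is {0, 2, 6}
Step 5: find(6) -> no change; set of 6 is {0, 2, 6}
Step 6: union(3, 0) -> merged; set of 3 now {0, 2, 3, 6}
Step 7: union(6, 1) -> merged; set of 6 now {0, 1, 2, 3, 6}
Step 8: union(7, 2) -> merged; set of 7 now {0, 1, 2, 3, 6, 7, 8}
Set of 8: {0, 1, 2, 3, 6, 7, 8}; 5 is not a member.

Answer: no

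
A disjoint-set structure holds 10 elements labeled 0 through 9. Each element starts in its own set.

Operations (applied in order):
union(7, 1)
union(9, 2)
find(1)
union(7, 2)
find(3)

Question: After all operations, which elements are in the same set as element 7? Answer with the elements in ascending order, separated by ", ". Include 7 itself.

Step 1: union(7, 1) -> merged; set of 7 now {1, 7}
Step 2: union(9, 2) -> merged; set of 9 now {2, 9}
Step 3: find(1) -> no change; set of 1 is {1, 7}
Step 4: union(7, 2) -> merged; set of 7 now {1, 2, 7, 9}
Step 5: find(3) -> no change; set of 3 is {3}
Component of 7: {1, 2, 7, 9}

Answer: 1, 2, 7, 9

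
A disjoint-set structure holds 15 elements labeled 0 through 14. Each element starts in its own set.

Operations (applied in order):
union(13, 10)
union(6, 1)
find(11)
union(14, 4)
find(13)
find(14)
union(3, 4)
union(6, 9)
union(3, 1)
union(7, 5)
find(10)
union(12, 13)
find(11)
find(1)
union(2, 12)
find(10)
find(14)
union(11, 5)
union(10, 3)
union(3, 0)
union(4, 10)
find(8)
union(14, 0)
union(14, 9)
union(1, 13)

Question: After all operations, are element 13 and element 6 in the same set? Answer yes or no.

Answer: yes

Derivation:
Step 1: union(13, 10) -> merged; set of 13 now {10, 13}
Step 2: union(6, 1) -> merged; set of 6 now {1, 6}
Step 3: find(11) -> no change; set of 11 is {11}
Step 4: union(14, 4) -> merged; set of 14 now {4, 14}
Step 5: find(13) -> no change; set of 13 is {10, 13}
Step 6: find(14) -> no change; set of 14 is {4, 14}
Step 7: union(3, 4) -> merged; set of 3 now {3, 4, 14}
Step 8: union(6, 9) -> merged; set of 6 now {1, 6, 9}
Step 9: union(3, 1) -> merged; set of 3 now {1, 3, 4, 6, 9, 14}
Step 10: union(7, 5) -> merged; set of 7 now {5, 7}
Step 11: find(10) -> no change; set of 10 is {10, 13}
Step 12: union(12, 13) -> merged; set of 12 now {10, 12, 13}
Step 13: find(11) -> no change; set of 11 is {11}
Step 14: find(1) -> no change; set of 1 is {1, 3, 4, 6, 9, 14}
Step 15: union(2, 12) -> merged; set of 2 now {2, 10, 12, 13}
Step 16: find(10) -> no change; set of 10 is {2, 10, 12, 13}
Step 17: find(14) -> no change; set of 14 is {1, 3, 4, 6, 9, 14}
Step 18: union(11, 5) -> merged; set of 11 now {5, 7, 11}
Step 19: union(10, 3) -> merged; set of 10 now {1, 2, 3, 4, 6, 9, 10, 12, 13, 14}
Step 20: union(3, 0) -> merged; set of 3 now {0, 1, 2, 3, 4, 6, 9, 10, 12, 13, 14}
Step 21: union(4, 10) -> already same set; set of 4 now {0, 1, 2, 3, 4, 6, 9, 10, 12, 13, 14}
Step 22: find(8) -> no change; set of 8 is {8}
Step 23: union(14, 0) -> already same set; set of 14 now {0, 1, 2, 3, 4, 6, 9, 10, 12, 13, 14}
Step 24: union(14, 9) -> already same set; set of 14 now {0, 1, 2, 3, 4, 6, 9, 10, 12, 13, 14}
Step 25: union(1, 13) -> already same set; set of 1 now {0, 1, 2, 3, 4, 6, 9, 10, 12, 13, 14}
Set of 13: {0, 1, 2, 3, 4, 6, 9, 10, 12, 13, 14}; 6 is a member.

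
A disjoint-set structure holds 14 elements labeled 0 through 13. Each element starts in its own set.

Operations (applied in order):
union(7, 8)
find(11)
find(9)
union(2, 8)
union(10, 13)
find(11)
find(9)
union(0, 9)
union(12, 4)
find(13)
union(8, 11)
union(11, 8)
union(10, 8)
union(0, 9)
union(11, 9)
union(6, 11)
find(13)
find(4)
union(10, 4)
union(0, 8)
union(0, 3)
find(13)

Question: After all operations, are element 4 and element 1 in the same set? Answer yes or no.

Answer: no

Derivation:
Step 1: union(7, 8) -> merged; set of 7 now {7, 8}
Step 2: find(11) -> no change; set of 11 is {11}
Step 3: find(9) -> no change; set of 9 is {9}
Step 4: union(2, 8) -> merged; set of 2 now {2, 7, 8}
Step 5: union(10, 13) -> merged; set of 10 now {10, 13}
Step 6: find(11) -> no change; set of 11 is {11}
Step 7: find(9) -> no change; set of 9 is {9}
Step 8: union(0, 9) -> merged; set of 0 now {0, 9}
Step 9: union(12, 4) -> merged; set of 12 now {4, 12}
Step 10: find(13) -> no change; set of 13 is {10, 13}
Step 11: union(8, 11) -> merged; set of 8 now {2, 7, 8, 11}
Step 12: union(11, 8) -> already same set; set of 11 now {2, 7, 8, 11}
Step 13: union(10, 8) -> merged; set of 10 now {2, 7, 8, 10, 11, 13}
Step 14: union(0, 9) -> already same set; set of 0 now {0, 9}
Step 15: union(11, 9) -> merged; set of 11 now {0, 2, 7, 8, 9, 10, 11, 13}
Step 16: union(6, 11) -> merged; set of 6 now {0, 2, 6, 7, 8, 9, 10, 11, 13}
Step 17: find(13) -> no change; set of 13 is {0, 2, 6, 7, 8, 9, 10, 11, 13}
Step 18: find(4) -> no change; set of 4 is {4, 12}
Step 19: union(10, 4) -> merged; set of 10 now {0, 2, 4, 6, 7, 8, 9, 10, 11, 12, 13}
Step 20: union(0, 8) -> already same set; set of 0 now {0, 2, 4, 6, 7, 8, 9, 10, 11, 12, 13}
Step 21: union(0, 3) -> merged; set of 0 now {0, 2, 3, 4, 6, 7, 8, 9, 10, 11, 12, 13}
Step 22: find(13) -> no change; set of 13 is {0, 2, 3, 4, 6, 7, 8, 9, 10, 11, 12, 13}
Set of 4: {0, 2, 3, 4, 6, 7, 8, 9, 10, 11, 12, 13}; 1 is not a member.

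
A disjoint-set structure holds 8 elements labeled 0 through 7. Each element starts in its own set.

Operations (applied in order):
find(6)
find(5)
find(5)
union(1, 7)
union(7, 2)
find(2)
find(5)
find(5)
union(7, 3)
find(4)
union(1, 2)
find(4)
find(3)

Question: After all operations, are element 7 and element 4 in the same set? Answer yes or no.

Step 1: find(6) -> no change; set of 6 is {6}
Step 2: find(5) -> no change; set of 5 is {5}
Step 3: find(5) -> no change; set of 5 is {5}
Step 4: union(1, 7) -> merged; set of 1 now {1, 7}
Step 5: union(7, 2) -> merged; set of 7 now {1, 2, 7}
Step 6: find(2) -> no change; set of 2 is {1, 2, 7}
Step 7: find(5) -> no change; set of 5 is {5}
Step 8: find(5) -> no change; set of 5 is {5}
Step 9: union(7, 3) -> merged; set of 7 now {1, 2, 3, 7}
Step 10: find(4) -> no change; set of 4 is {4}
Step 11: union(1, 2) -> already same set; set of 1 now {1, 2, 3, 7}
Step 12: find(4) -> no change; set of 4 is {4}
Step 13: find(3) -> no change; set of 3 is {1, 2, 3, 7}
Set of 7: {1, 2, 3, 7}; 4 is not a member.

Answer: no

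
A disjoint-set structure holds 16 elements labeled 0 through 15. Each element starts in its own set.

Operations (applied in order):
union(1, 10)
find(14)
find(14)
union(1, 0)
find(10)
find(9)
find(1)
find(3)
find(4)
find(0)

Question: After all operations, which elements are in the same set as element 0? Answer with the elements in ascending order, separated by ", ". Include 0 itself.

Answer: 0, 1, 10

Derivation:
Step 1: union(1, 10) -> merged; set of 1 now {1, 10}
Step 2: find(14) -> no change; set of 14 is {14}
Step 3: find(14) -> no change; set of 14 is {14}
Step 4: union(1, 0) -> merged; set of 1 now {0, 1, 10}
Step 5: find(10) -> no change; set of 10 is {0, 1, 10}
Step 6: find(9) -> no change; set of 9 is {9}
Step 7: find(1) -> no change; set of 1 is {0, 1, 10}
Step 8: find(3) -> no change; set of 3 is {3}
Step 9: find(4) -> no change; set of 4 is {4}
Step 10: find(0) -> no change; set of 0 is {0, 1, 10}
Component of 0: {0, 1, 10}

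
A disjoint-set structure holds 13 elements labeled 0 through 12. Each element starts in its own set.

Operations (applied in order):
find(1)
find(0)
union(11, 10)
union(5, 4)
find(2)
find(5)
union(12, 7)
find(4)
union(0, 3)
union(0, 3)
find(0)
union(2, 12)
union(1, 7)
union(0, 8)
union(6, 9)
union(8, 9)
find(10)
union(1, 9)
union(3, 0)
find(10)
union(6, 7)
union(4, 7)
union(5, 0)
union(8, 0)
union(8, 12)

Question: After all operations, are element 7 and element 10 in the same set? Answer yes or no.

Answer: no

Derivation:
Step 1: find(1) -> no change; set of 1 is {1}
Step 2: find(0) -> no change; set of 0 is {0}
Step 3: union(11, 10) -> merged; set of 11 now {10, 11}
Step 4: union(5, 4) -> merged; set of 5 now {4, 5}
Step 5: find(2) -> no change; set of 2 is {2}
Step 6: find(5) -> no change; set of 5 is {4, 5}
Step 7: union(12, 7) -> merged; set of 12 now {7, 12}
Step 8: find(4) -> no change; set of 4 is {4, 5}
Step 9: union(0, 3) -> merged; set of 0 now {0, 3}
Step 10: union(0, 3) -> already same set; set of 0 now {0, 3}
Step 11: find(0) -> no change; set of 0 is {0, 3}
Step 12: union(2, 12) -> merged; set of 2 now {2, 7, 12}
Step 13: union(1, 7) -> merged; set of 1 now {1, 2, 7, 12}
Step 14: union(0, 8) -> merged; set of 0 now {0, 3, 8}
Step 15: union(6, 9) -> merged; set of 6 now {6, 9}
Step 16: union(8, 9) -> merged; set of 8 now {0, 3, 6, 8, 9}
Step 17: find(10) -> no change; set of 10 is {10, 11}
Step 18: union(1, 9) -> merged; set of 1 now {0, 1, 2, 3, 6, 7, 8, 9, 12}
Step 19: union(3, 0) -> already same set; set of 3 now {0, 1, 2, 3, 6, 7, 8, 9, 12}
Step 20: find(10) -> no change; set of 10 is {10, 11}
Step 21: union(6, 7) -> already same set; set of 6 now {0, 1, 2, 3, 6, 7, 8, 9, 12}
Step 22: union(4, 7) -> merged; set of 4 now {0, 1, 2, 3, 4, 5, 6, 7, 8, 9, 12}
Step 23: union(5, 0) -> already same set; set of 5 now {0, 1, 2, 3, 4, 5, 6, 7, 8, 9, 12}
Step 24: union(8, 0) -> already same set; set of 8 now {0, 1, 2, 3, 4, 5, 6, 7, 8, 9, 12}
Step 25: union(8, 12) -> already same set; set of 8 now {0, 1, 2, 3, 4, 5, 6, 7, 8, 9, 12}
Set of 7: {0, 1, 2, 3, 4, 5, 6, 7, 8, 9, 12}; 10 is not a member.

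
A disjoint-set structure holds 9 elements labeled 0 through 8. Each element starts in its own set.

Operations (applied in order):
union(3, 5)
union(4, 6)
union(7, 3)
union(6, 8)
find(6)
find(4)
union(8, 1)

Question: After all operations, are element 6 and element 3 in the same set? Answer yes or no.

Answer: no

Derivation:
Step 1: union(3, 5) -> merged; set of 3 now {3, 5}
Step 2: union(4, 6) -> merged; set of 4 now {4, 6}
Step 3: union(7, 3) -> merged; set of 7 now {3, 5, 7}
Step 4: union(6, 8) -> merged; set of 6 now {4, 6, 8}
Step 5: find(6) -> no change; set of 6 is {4, 6, 8}
Step 6: find(4) -> no change; set of 4 is {4, 6, 8}
Step 7: union(8, 1) -> merged; set of 8 now {1, 4, 6, 8}
Set of 6: {1, 4, 6, 8}; 3 is not a member.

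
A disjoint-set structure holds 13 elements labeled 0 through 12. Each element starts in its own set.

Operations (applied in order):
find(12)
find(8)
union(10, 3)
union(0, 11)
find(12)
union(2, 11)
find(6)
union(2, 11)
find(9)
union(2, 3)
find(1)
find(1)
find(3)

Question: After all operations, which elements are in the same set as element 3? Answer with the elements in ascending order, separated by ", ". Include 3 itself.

Answer: 0, 2, 3, 10, 11

Derivation:
Step 1: find(12) -> no change; set of 12 is {12}
Step 2: find(8) -> no change; set of 8 is {8}
Step 3: union(10, 3) -> merged; set of 10 now {3, 10}
Step 4: union(0, 11) -> merged; set of 0 now {0, 11}
Step 5: find(12) -> no change; set of 12 is {12}
Step 6: union(2, 11) -> merged; set of 2 now {0, 2, 11}
Step 7: find(6) -> no change; set of 6 is {6}
Step 8: union(2, 11) -> already same set; set of 2 now {0, 2, 11}
Step 9: find(9) -> no change; set of 9 is {9}
Step 10: union(2, 3) -> merged; set of 2 now {0, 2, 3, 10, 11}
Step 11: find(1) -> no change; set of 1 is {1}
Step 12: find(1) -> no change; set of 1 is {1}
Step 13: find(3) -> no change; set of 3 is {0, 2, 3, 10, 11}
Component of 3: {0, 2, 3, 10, 11}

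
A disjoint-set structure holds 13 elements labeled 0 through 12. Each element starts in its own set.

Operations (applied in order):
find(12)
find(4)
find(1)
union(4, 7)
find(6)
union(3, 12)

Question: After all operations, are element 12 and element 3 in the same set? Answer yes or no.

Answer: yes

Derivation:
Step 1: find(12) -> no change; set of 12 is {12}
Step 2: find(4) -> no change; set of 4 is {4}
Step 3: find(1) -> no change; set of 1 is {1}
Step 4: union(4, 7) -> merged; set of 4 now {4, 7}
Step 5: find(6) -> no change; set of 6 is {6}
Step 6: union(3, 12) -> merged; set of 3 now {3, 12}
Set of 12: {3, 12}; 3 is a member.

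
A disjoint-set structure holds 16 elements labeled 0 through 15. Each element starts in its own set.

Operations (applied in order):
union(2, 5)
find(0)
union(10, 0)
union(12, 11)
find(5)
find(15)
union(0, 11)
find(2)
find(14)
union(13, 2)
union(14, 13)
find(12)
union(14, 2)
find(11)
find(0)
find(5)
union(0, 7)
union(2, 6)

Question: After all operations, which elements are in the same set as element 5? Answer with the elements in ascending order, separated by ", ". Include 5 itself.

Answer: 2, 5, 6, 13, 14

Derivation:
Step 1: union(2, 5) -> merged; set of 2 now {2, 5}
Step 2: find(0) -> no change; set of 0 is {0}
Step 3: union(10, 0) -> merged; set of 10 now {0, 10}
Step 4: union(12, 11) -> merged; set of 12 now {11, 12}
Step 5: find(5) -> no change; set of 5 is {2, 5}
Step 6: find(15) -> no change; set of 15 is {15}
Step 7: union(0, 11) -> merged; set of 0 now {0, 10, 11, 12}
Step 8: find(2) -> no change; set of 2 is {2, 5}
Step 9: find(14) -> no change; set of 14 is {14}
Step 10: union(13, 2) -> merged; set of 13 now {2, 5, 13}
Step 11: union(14, 13) -> merged; set of 14 now {2, 5, 13, 14}
Step 12: find(12) -> no change; set of 12 is {0, 10, 11, 12}
Step 13: union(14, 2) -> already same set; set of 14 now {2, 5, 13, 14}
Step 14: find(11) -> no change; set of 11 is {0, 10, 11, 12}
Step 15: find(0) -> no change; set of 0 is {0, 10, 11, 12}
Step 16: find(5) -> no change; set of 5 is {2, 5, 13, 14}
Step 17: union(0, 7) -> merged; set of 0 now {0, 7, 10, 11, 12}
Step 18: union(2, 6) -> merged; set of 2 now {2, 5, 6, 13, 14}
Component of 5: {2, 5, 6, 13, 14}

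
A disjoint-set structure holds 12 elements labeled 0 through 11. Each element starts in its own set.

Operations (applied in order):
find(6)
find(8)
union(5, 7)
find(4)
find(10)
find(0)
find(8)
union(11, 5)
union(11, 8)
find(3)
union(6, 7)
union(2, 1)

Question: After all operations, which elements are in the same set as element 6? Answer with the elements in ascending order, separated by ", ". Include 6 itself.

Answer: 5, 6, 7, 8, 11

Derivation:
Step 1: find(6) -> no change; set of 6 is {6}
Step 2: find(8) -> no change; set of 8 is {8}
Step 3: union(5, 7) -> merged; set of 5 now {5, 7}
Step 4: find(4) -> no change; set of 4 is {4}
Step 5: find(10) -> no change; set of 10 is {10}
Step 6: find(0) -> no change; set of 0 is {0}
Step 7: find(8) -> no change; set of 8 is {8}
Step 8: union(11, 5) -> merged; set of 11 now {5, 7, 11}
Step 9: union(11, 8) -> merged; set of 11 now {5, 7, 8, 11}
Step 10: find(3) -> no change; set of 3 is {3}
Step 11: union(6, 7) -> merged; set of 6 now {5, 6, 7, 8, 11}
Step 12: union(2, 1) -> merged; set of 2 now {1, 2}
Component of 6: {5, 6, 7, 8, 11}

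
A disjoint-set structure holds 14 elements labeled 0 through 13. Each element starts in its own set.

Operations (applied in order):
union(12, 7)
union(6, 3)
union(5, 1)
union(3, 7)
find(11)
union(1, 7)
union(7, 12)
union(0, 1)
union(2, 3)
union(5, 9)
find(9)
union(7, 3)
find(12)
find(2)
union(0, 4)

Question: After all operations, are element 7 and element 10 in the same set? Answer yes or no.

Step 1: union(12, 7) -> merged; set of 12 now {7, 12}
Step 2: union(6, 3) -> merged; set of 6 now {3, 6}
Step 3: union(5, 1) -> merged; set of 5 now {1, 5}
Step 4: union(3, 7) -> merged; set of 3 now {3, 6, 7, 12}
Step 5: find(11) -> no change; set of 11 is {11}
Step 6: union(1, 7) -> merged; set of 1 now {1, 3, 5, 6, 7, 12}
Step 7: union(7, 12) -> already same set; set of 7 now {1, 3, 5, 6, 7, 12}
Step 8: union(0, 1) -> merged; set of 0 now {0, 1, 3, 5, 6, 7, 12}
Step 9: union(2, 3) -> merged; set of 2 now {0, 1, 2, 3, 5, 6, 7, 12}
Step 10: union(5, 9) -> merged; set of 5 now {0, 1, 2, 3, 5, 6, 7, 9, 12}
Step 11: find(9) -> no change; set of 9 is {0, 1, 2, 3, 5, 6, 7, 9, 12}
Step 12: union(7, 3) -> already same set; set of 7 now {0, 1, 2, 3, 5, 6, 7, 9, 12}
Step 13: find(12) -> no change; set of 12 is {0, 1, 2, 3, 5, 6, 7, 9, 12}
Step 14: find(2) -> no change; set of 2 is {0, 1, 2, 3, 5, 6, 7, 9, 12}
Step 15: union(0, 4) -> merged; set of 0 now {0, 1, 2, 3, 4, 5, 6, 7, 9, 12}
Set of 7: {0, 1, 2, 3, 4, 5, 6, 7, 9, 12}; 10 is not a member.

Answer: no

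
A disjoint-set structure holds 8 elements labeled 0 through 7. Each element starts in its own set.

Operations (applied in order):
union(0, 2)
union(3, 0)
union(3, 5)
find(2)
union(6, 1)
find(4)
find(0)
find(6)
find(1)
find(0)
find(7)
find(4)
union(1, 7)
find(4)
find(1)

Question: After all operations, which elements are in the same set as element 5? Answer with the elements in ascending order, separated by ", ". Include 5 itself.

Answer: 0, 2, 3, 5

Derivation:
Step 1: union(0, 2) -> merged; set of 0 now {0, 2}
Step 2: union(3, 0) -> merged; set of 3 now {0, 2, 3}
Step 3: union(3, 5) -> merged; set of 3 now {0, 2, 3, 5}
Step 4: find(2) -> no change; set of 2 is {0, 2, 3, 5}
Step 5: union(6, 1) -> merged; set of 6 now {1, 6}
Step 6: find(4) -> no change; set of 4 is {4}
Step 7: find(0) -> no change; set of 0 is {0, 2, 3, 5}
Step 8: find(6) -> no change; set of 6 is {1, 6}
Step 9: find(1) -> no change; set of 1 is {1, 6}
Step 10: find(0) -> no change; set of 0 is {0, 2, 3, 5}
Step 11: find(7) -> no change; set of 7 is {7}
Step 12: find(4) -> no change; set of 4 is {4}
Step 13: union(1, 7) -> merged; set of 1 now {1, 6, 7}
Step 14: find(4) -> no change; set of 4 is {4}
Step 15: find(1) -> no change; set of 1 is {1, 6, 7}
Component of 5: {0, 2, 3, 5}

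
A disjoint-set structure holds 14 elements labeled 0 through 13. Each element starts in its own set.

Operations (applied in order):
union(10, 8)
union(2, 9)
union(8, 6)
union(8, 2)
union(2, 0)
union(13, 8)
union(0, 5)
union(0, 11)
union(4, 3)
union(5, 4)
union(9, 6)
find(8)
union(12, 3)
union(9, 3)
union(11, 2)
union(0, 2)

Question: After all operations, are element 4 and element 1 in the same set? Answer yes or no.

Step 1: union(10, 8) -> merged; set of 10 now {8, 10}
Step 2: union(2, 9) -> merged; set of 2 now {2, 9}
Step 3: union(8, 6) -> merged; set of 8 now {6, 8, 10}
Step 4: union(8, 2) -> merged; set of 8 now {2, 6, 8, 9, 10}
Step 5: union(2, 0) -> merged; set of 2 now {0, 2, 6, 8, 9, 10}
Step 6: union(13, 8) -> merged; set of 13 now {0, 2, 6, 8, 9, 10, 13}
Step 7: union(0, 5) -> merged; set of 0 now {0, 2, 5, 6, 8, 9, 10, 13}
Step 8: union(0, 11) -> merged; set of 0 now {0, 2, 5, 6, 8, 9, 10, 11, 13}
Step 9: union(4, 3) -> merged; set of 4 now {3, 4}
Step 10: union(5, 4) -> merged; set of 5 now {0, 2, 3, 4, 5, 6, 8, 9, 10, 11, 13}
Step 11: union(9, 6) -> already same set; set of 9 now {0, 2, 3, 4, 5, 6, 8, 9, 10, 11, 13}
Step 12: find(8) -> no change; set of 8 is {0, 2, 3, 4, 5, 6, 8, 9, 10, 11, 13}
Step 13: union(12, 3) -> merged; set of 12 now {0, 2, 3, 4, 5, 6, 8, 9, 10, 11, 12, 13}
Step 14: union(9, 3) -> already same set; set of 9 now {0, 2, 3, 4, 5, 6, 8, 9, 10, 11, 12, 13}
Step 15: union(11, 2) -> already same set; set of 11 now {0, 2, 3, 4, 5, 6, 8, 9, 10, 11, 12, 13}
Step 16: union(0, 2) -> already same set; set of 0 now {0, 2, 3, 4, 5, 6, 8, 9, 10, 11, 12, 13}
Set of 4: {0, 2, 3, 4, 5, 6, 8, 9, 10, 11, 12, 13}; 1 is not a member.

Answer: no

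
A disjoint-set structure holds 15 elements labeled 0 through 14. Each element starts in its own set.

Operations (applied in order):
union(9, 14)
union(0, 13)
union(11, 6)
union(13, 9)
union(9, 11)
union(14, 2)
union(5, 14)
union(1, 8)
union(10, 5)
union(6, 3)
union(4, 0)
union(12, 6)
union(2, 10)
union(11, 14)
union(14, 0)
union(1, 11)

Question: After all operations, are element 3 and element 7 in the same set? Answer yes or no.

Step 1: union(9, 14) -> merged; set of 9 now {9, 14}
Step 2: union(0, 13) -> merged; set of 0 now {0, 13}
Step 3: union(11, 6) -> merged; set of 11 now {6, 11}
Step 4: union(13, 9) -> merged; set of 13 now {0, 9, 13, 14}
Step 5: union(9, 11) -> merged; set of 9 now {0, 6, 9, 11, 13, 14}
Step 6: union(14, 2) -> merged; set of 14 now {0, 2, 6, 9, 11, 13, 14}
Step 7: union(5, 14) -> merged; set of 5 now {0, 2, 5, 6, 9, 11, 13, 14}
Step 8: union(1, 8) -> merged; set of 1 now {1, 8}
Step 9: union(10, 5) -> merged; set of 10 now {0, 2, 5, 6, 9, 10, 11, 13, 14}
Step 10: union(6, 3) -> merged; set of 6 now {0, 2, 3, 5, 6, 9, 10, 11, 13, 14}
Step 11: union(4, 0) -> merged; set of 4 now {0, 2, 3, 4, 5, 6, 9, 10, 11, 13, 14}
Step 12: union(12, 6) -> merged; set of 12 now {0, 2, 3, 4, 5, 6, 9, 10, 11, 12, 13, 14}
Step 13: union(2, 10) -> already same set; set of 2 now {0, 2, 3, 4, 5, 6, 9, 10, 11, 12, 13, 14}
Step 14: union(11, 14) -> already same set; set of 11 now {0, 2, 3, 4, 5, 6, 9, 10, 11, 12, 13, 14}
Step 15: union(14, 0) -> already same set; set of 14 now {0, 2, 3, 4, 5, 6, 9, 10, 11, 12, 13, 14}
Step 16: union(1, 11) -> merged; set of 1 now {0, 1, 2, 3, 4, 5, 6, 8, 9, 10, 11, 12, 13, 14}
Set of 3: {0, 1, 2, 3, 4, 5, 6, 8, 9, 10, 11, 12, 13, 14}; 7 is not a member.

Answer: no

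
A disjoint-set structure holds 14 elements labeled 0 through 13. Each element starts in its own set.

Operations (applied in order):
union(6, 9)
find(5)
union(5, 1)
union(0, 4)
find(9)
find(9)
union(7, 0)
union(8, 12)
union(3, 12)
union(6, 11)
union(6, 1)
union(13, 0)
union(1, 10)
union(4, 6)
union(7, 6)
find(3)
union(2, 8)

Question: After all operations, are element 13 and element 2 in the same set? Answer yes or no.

Step 1: union(6, 9) -> merged; set of 6 now {6, 9}
Step 2: find(5) -> no change; set of 5 is {5}
Step 3: union(5, 1) -> merged; set of 5 now {1, 5}
Step 4: union(0, 4) -> merged; set of 0 now {0, 4}
Step 5: find(9) -> no change; set of 9 is {6, 9}
Step 6: find(9) -> no change; set of 9 is {6, 9}
Step 7: union(7, 0) -> merged; set of 7 now {0, 4, 7}
Step 8: union(8, 12) -> merged; set of 8 now {8, 12}
Step 9: union(3, 12) -> merged; set of 3 now {3, 8, 12}
Step 10: union(6, 11) -> merged; set of 6 now {6, 9, 11}
Step 11: union(6, 1) -> merged; set of 6 now {1, 5, 6, 9, 11}
Step 12: union(13, 0) -> merged; set of 13 now {0, 4, 7, 13}
Step 13: union(1, 10) -> merged; set of 1 now {1, 5, 6, 9, 10, 11}
Step 14: union(4, 6) -> merged; set of 4 now {0, 1, 4, 5, 6, 7, 9, 10, 11, 13}
Step 15: union(7, 6) -> already same set; set of 7 now {0, 1, 4, 5, 6, 7, 9, 10, 11, 13}
Step 16: find(3) -> no change; set of 3 is {3, 8, 12}
Step 17: union(2, 8) -> merged; set of 2 now {2, 3, 8, 12}
Set of 13: {0, 1, 4, 5, 6, 7, 9, 10, 11, 13}; 2 is not a member.

Answer: no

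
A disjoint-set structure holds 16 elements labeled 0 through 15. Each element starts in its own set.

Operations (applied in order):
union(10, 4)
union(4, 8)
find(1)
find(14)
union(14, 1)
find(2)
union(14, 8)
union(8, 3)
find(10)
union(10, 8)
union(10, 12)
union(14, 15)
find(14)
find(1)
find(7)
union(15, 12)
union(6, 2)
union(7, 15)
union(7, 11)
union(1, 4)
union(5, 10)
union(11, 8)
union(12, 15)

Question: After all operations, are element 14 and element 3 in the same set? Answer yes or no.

Step 1: union(10, 4) -> merged; set of 10 now {4, 10}
Step 2: union(4, 8) -> merged; set of 4 now {4, 8, 10}
Step 3: find(1) -> no change; set of 1 is {1}
Step 4: find(14) -> no change; set of 14 is {14}
Step 5: union(14, 1) -> merged; set of 14 now {1, 14}
Step 6: find(2) -> no change; set of 2 is {2}
Step 7: union(14, 8) -> merged; set of 14 now {1, 4, 8, 10, 14}
Step 8: union(8, 3) -> merged; set of 8 now {1, 3, 4, 8, 10, 14}
Step 9: find(10) -> no change; set of 10 is {1, 3, 4, 8, 10, 14}
Step 10: union(10, 8) -> already same set; set of 10 now {1, 3, 4, 8, 10, 14}
Step 11: union(10, 12) -> merged; set of 10 now {1, 3, 4, 8, 10, 12, 14}
Step 12: union(14, 15) -> merged; set of 14 now {1, 3, 4, 8, 10, 12, 14, 15}
Step 13: find(14) -> no change; set of 14 is {1, 3, 4, 8, 10, 12, 14, 15}
Step 14: find(1) -> no change; set of 1 is {1, 3, 4, 8, 10, 12, 14, 15}
Step 15: find(7) -> no change; set of 7 is {7}
Step 16: union(15, 12) -> already same set; set of 15 now {1, 3, 4, 8, 10, 12, 14, 15}
Step 17: union(6, 2) -> merged; set of 6 now {2, 6}
Step 18: union(7, 15) -> merged; set of 7 now {1, 3, 4, 7, 8, 10, 12, 14, 15}
Step 19: union(7, 11) -> merged; set of 7 now {1, 3, 4, 7, 8, 10, 11, 12, 14, 15}
Step 20: union(1, 4) -> already same set; set of 1 now {1, 3, 4, 7, 8, 10, 11, 12, 14, 15}
Step 21: union(5, 10) -> merged; set of 5 now {1, 3, 4, 5, 7, 8, 10, 11, 12, 14, 15}
Step 22: union(11, 8) -> already same set; set of 11 now {1, 3, 4, 5, 7, 8, 10, 11, 12, 14, 15}
Step 23: union(12, 15) -> already same set; set of 12 now {1, 3, 4, 5, 7, 8, 10, 11, 12, 14, 15}
Set of 14: {1, 3, 4, 5, 7, 8, 10, 11, 12, 14, 15}; 3 is a member.

Answer: yes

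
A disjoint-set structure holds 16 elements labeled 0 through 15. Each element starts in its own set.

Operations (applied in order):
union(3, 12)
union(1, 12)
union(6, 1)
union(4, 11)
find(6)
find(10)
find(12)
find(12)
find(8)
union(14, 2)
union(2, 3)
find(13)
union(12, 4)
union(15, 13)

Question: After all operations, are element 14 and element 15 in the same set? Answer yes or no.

Step 1: union(3, 12) -> merged; set of 3 now {3, 12}
Step 2: union(1, 12) -> merged; set of 1 now {1, 3, 12}
Step 3: union(6, 1) -> merged; set of 6 now {1, 3, 6, 12}
Step 4: union(4, 11) -> merged; set of 4 now {4, 11}
Step 5: find(6) -> no change; set of 6 is {1, 3, 6, 12}
Step 6: find(10) -> no change; set of 10 is {10}
Step 7: find(12) -> no change; set of 12 is {1, 3, 6, 12}
Step 8: find(12) -> no change; set of 12 is {1, 3, 6, 12}
Step 9: find(8) -> no change; set of 8 is {8}
Step 10: union(14, 2) -> merged; set of 14 now {2, 14}
Step 11: union(2, 3) -> merged; set of 2 now {1, 2, 3, 6, 12, 14}
Step 12: find(13) -> no change; set of 13 is {13}
Step 13: union(12, 4) -> merged; set of 12 now {1, 2, 3, 4, 6, 11, 12, 14}
Step 14: union(15, 13) -> merged; set of 15 now {13, 15}
Set of 14: {1, 2, 3, 4, 6, 11, 12, 14}; 15 is not a member.

Answer: no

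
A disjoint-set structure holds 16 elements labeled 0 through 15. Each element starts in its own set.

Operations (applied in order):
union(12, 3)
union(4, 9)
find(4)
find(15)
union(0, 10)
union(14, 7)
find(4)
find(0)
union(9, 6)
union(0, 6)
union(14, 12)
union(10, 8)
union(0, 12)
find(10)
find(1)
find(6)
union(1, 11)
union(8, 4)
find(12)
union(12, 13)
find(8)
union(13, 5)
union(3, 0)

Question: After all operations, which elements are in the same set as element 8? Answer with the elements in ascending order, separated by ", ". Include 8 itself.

Answer: 0, 3, 4, 5, 6, 7, 8, 9, 10, 12, 13, 14

Derivation:
Step 1: union(12, 3) -> merged; set of 12 now {3, 12}
Step 2: union(4, 9) -> merged; set of 4 now {4, 9}
Step 3: find(4) -> no change; set of 4 is {4, 9}
Step 4: find(15) -> no change; set of 15 is {15}
Step 5: union(0, 10) -> merged; set of 0 now {0, 10}
Step 6: union(14, 7) -> merged; set of 14 now {7, 14}
Step 7: find(4) -> no change; set of 4 is {4, 9}
Step 8: find(0) -> no change; set of 0 is {0, 10}
Step 9: union(9, 6) -> merged; set of 9 now {4, 6, 9}
Step 10: union(0, 6) -> merged; set of 0 now {0, 4, 6, 9, 10}
Step 11: union(14, 12) -> merged; set of 14 now {3, 7, 12, 14}
Step 12: union(10, 8) -> merged; set of 10 now {0, 4, 6, 8, 9, 10}
Step 13: union(0, 12) -> merged; set of 0 now {0, 3, 4, 6, 7, 8, 9, 10, 12, 14}
Step 14: find(10) -> no change; set of 10 is {0, 3, 4, 6, 7, 8, 9, 10, 12, 14}
Step 15: find(1) -> no change; set of 1 is {1}
Step 16: find(6) -> no change; set of 6 is {0, 3, 4, 6, 7, 8, 9, 10, 12, 14}
Step 17: union(1, 11) -> merged; set of 1 now {1, 11}
Step 18: union(8, 4) -> already same set; set of 8 now {0, 3, 4, 6, 7, 8, 9, 10, 12, 14}
Step 19: find(12) -> no change; set of 12 is {0, 3, 4, 6, 7, 8, 9, 10, 12, 14}
Step 20: union(12, 13) -> merged; set of 12 now {0, 3, 4, 6, 7, 8, 9, 10, 12, 13, 14}
Step 21: find(8) -> no change; set of 8 is {0, 3, 4, 6, 7, 8, 9, 10, 12, 13, 14}
Step 22: union(13, 5) -> merged; set of 13 now {0, 3, 4, 5, 6, 7, 8, 9, 10, 12, 13, 14}
Step 23: union(3, 0) -> already same set; set of 3 now {0, 3, 4, 5, 6, 7, 8, 9, 10, 12, 13, 14}
Component of 8: {0, 3, 4, 5, 6, 7, 8, 9, 10, 12, 13, 14}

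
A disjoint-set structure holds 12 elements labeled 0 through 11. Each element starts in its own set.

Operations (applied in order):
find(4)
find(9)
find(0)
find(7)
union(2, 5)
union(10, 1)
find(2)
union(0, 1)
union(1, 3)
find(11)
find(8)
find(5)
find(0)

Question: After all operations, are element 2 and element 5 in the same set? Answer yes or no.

Step 1: find(4) -> no change; set of 4 is {4}
Step 2: find(9) -> no change; set of 9 is {9}
Step 3: find(0) -> no change; set of 0 is {0}
Step 4: find(7) -> no change; set of 7 is {7}
Step 5: union(2, 5) -> merged; set of 2 now {2, 5}
Step 6: union(10, 1) -> merged; set of 10 now {1, 10}
Step 7: find(2) -> no change; set of 2 is {2, 5}
Step 8: union(0, 1) -> merged; set of 0 now {0, 1, 10}
Step 9: union(1, 3) -> merged; set of 1 now {0, 1, 3, 10}
Step 10: find(11) -> no change; set of 11 is {11}
Step 11: find(8) -> no change; set of 8 is {8}
Step 12: find(5) -> no change; set of 5 is {2, 5}
Step 13: find(0) -> no change; set of 0 is {0, 1, 3, 10}
Set of 2: {2, 5}; 5 is a member.

Answer: yes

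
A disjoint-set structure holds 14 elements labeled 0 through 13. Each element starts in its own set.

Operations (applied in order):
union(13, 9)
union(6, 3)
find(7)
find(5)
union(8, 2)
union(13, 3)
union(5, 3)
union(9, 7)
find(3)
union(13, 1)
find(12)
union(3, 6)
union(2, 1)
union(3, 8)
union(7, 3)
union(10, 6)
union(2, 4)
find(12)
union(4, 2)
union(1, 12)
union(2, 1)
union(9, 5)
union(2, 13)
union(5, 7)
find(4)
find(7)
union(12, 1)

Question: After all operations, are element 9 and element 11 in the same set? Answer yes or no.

Step 1: union(13, 9) -> merged; set of 13 now {9, 13}
Step 2: union(6, 3) -> merged; set of 6 now {3, 6}
Step 3: find(7) -> no change; set of 7 is {7}
Step 4: find(5) -> no change; set of 5 is {5}
Step 5: union(8, 2) -> merged; set of 8 now {2, 8}
Step 6: union(13, 3) -> merged; set of 13 now {3, 6, 9, 13}
Step 7: union(5, 3) -> merged; set of 5 now {3, 5, 6, 9, 13}
Step 8: union(9, 7) -> merged; set of 9 now {3, 5, 6, 7, 9, 13}
Step 9: find(3) -> no change; set of 3 is {3, 5, 6, 7, 9, 13}
Step 10: union(13, 1) -> merged; set of 13 now {1, 3, 5, 6, 7, 9, 13}
Step 11: find(12) -> no change; set of 12 is {12}
Step 12: union(3, 6) -> already same set; set of 3 now {1, 3, 5, 6, 7, 9, 13}
Step 13: union(2, 1) -> merged; set of 2 now {1, 2, 3, 5, 6, 7, 8, 9, 13}
Step 14: union(3, 8) -> already same set; set of 3 now {1, 2, 3, 5, 6, 7, 8, 9, 13}
Step 15: union(7, 3) -> already same set; set of 7 now {1, 2, 3, 5, 6, 7, 8, 9, 13}
Step 16: union(10, 6) -> merged; set of 10 now {1, 2, 3, 5, 6, 7, 8, 9, 10, 13}
Step 17: union(2, 4) -> merged; set of 2 now {1, 2, 3, 4, 5, 6, 7, 8, 9, 10, 13}
Step 18: find(12) -> no change; set of 12 is {12}
Step 19: union(4, 2) -> already same set; set of 4 now {1, 2, 3, 4, 5, 6, 7, 8, 9, 10, 13}
Step 20: union(1, 12) -> merged; set of 1 now {1, 2, 3, 4, 5, 6, 7, 8, 9, 10, 12, 13}
Step 21: union(2, 1) -> already same set; set of 2 now {1, 2, 3, 4, 5, 6, 7, 8, 9, 10, 12, 13}
Step 22: union(9, 5) -> already same set; set of 9 now {1, 2, 3, 4, 5, 6, 7, 8, 9, 10, 12, 13}
Step 23: union(2, 13) -> already same set; set of 2 now {1, 2, 3, 4, 5, 6, 7, 8, 9, 10, 12, 13}
Step 24: union(5, 7) -> already same set; set of 5 now {1, 2, 3, 4, 5, 6, 7, 8, 9, 10, 12, 13}
Step 25: find(4) -> no change; set of 4 is {1, 2, 3, 4, 5, 6, 7, 8, 9, 10, 12, 13}
Step 26: find(7) -> no change; set of 7 is {1, 2, 3, 4, 5, 6, 7, 8, 9, 10, 12, 13}
Step 27: union(12, 1) -> already same set; set of 12 now {1, 2, 3, 4, 5, 6, 7, 8, 9, 10, 12, 13}
Set of 9: {1, 2, 3, 4, 5, 6, 7, 8, 9, 10, 12, 13}; 11 is not a member.

Answer: no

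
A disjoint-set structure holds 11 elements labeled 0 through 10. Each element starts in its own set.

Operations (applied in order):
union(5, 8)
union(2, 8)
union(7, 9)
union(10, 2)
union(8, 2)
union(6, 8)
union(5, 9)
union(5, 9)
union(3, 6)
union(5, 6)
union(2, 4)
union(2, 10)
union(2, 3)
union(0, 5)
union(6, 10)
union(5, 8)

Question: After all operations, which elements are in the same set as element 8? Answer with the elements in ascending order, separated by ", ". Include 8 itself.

Answer: 0, 2, 3, 4, 5, 6, 7, 8, 9, 10

Derivation:
Step 1: union(5, 8) -> merged; set of 5 now {5, 8}
Step 2: union(2, 8) -> merged; set of 2 now {2, 5, 8}
Step 3: union(7, 9) -> merged; set of 7 now {7, 9}
Step 4: union(10, 2) -> merged; set of 10 now {2, 5, 8, 10}
Step 5: union(8, 2) -> already same set; set of 8 now {2, 5, 8, 10}
Step 6: union(6, 8) -> merged; set of 6 now {2, 5, 6, 8, 10}
Step 7: union(5, 9) -> merged; set of 5 now {2, 5, 6, 7, 8, 9, 10}
Step 8: union(5, 9) -> already same set; set of 5 now {2, 5, 6, 7, 8, 9, 10}
Step 9: union(3, 6) -> merged; set of 3 now {2, 3, 5, 6, 7, 8, 9, 10}
Step 10: union(5, 6) -> already same set; set of 5 now {2, 3, 5, 6, 7, 8, 9, 10}
Step 11: union(2, 4) -> merged; set of 2 now {2, 3, 4, 5, 6, 7, 8, 9, 10}
Step 12: union(2, 10) -> already same set; set of 2 now {2, 3, 4, 5, 6, 7, 8, 9, 10}
Step 13: union(2, 3) -> already same set; set of 2 now {2, 3, 4, 5, 6, 7, 8, 9, 10}
Step 14: union(0, 5) -> merged; set of 0 now {0, 2, 3, 4, 5, 6, 7, 8, 9, 10}
Step 15: union(6, 10) -> already same set; set of 6 now {0, 2, 3, 4, 5, 6, 7, 8, 9, 10}
Step 16: union(5, 8) -> already same set; set of 5 now {0, 2, 3, 4, 5, 6, 7, 8, 9, 10}
Component of 8: {0, 2, 3, 4, 5, 6, 7, 8, 9, 10}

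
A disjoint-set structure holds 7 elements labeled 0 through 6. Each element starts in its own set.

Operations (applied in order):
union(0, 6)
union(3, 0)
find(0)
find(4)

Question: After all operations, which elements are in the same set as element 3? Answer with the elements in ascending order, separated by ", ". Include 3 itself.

Step 1: union(0, 6) -> merged; set of 0 now {0, 6}
Step 2: union(3, 0) -> merged; set of 3 now {0, 3, 6}
Step 3: find(0) -> no change; set of 0 is {0, 3, 6}
Step 4: find(4) -> no change; set of 4 is {4}
Component of 3: {0, 3, 6}

Answer: 0, 3, 6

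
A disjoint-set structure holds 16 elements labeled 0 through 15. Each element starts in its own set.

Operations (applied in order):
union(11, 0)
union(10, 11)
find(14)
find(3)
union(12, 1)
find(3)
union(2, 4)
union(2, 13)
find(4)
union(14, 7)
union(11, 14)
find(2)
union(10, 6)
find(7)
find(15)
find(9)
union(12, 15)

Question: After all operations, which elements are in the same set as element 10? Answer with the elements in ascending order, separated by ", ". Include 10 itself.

Answer: 0, 6, 7, 10, 11, 14

Derivation:
Step 1: union(11, 0) -> merged; set of 11 now {0, 11}
Step 2: union(10, 11) -> merged; set of 10 now {0, 10, 11}
Step 3: find(14) -> no change; set of 14 is {14}
Step 4: find(3) -> no change; set of 3 is {3}
Step 5: union(12, 1) -> merged; set of 12 now {1, 12}
Step 6: find(3) -> no change; set of 3 is {3}
Step 7: union(2, 4) -> merged; set of 2 now {2, 4}
Step 8: union(2, 13) -> merged; set of 2 now {2, 4, 13}
Step 9: find(4) -> no change; set of 4 is {2, 4, 13}
Step 10: union(14, 7) -> merged; set of 14 now {7, 14}
Step 11: union(11, 14) -> merged; set of 11 now {0, 7, 10, 11, 14}
Step 12: find(2) -> no change; set of 2 is {2, 4, 13}
Step 13: union(10, 6) -> merged; set of 10 now {0, 6, 7, 10, 11, 14}
Step 14: find(7) -> no change; set of 7 is {0, 6, 7, 10, 11, 14}
Step 15: find(15) -> no change; set of 15 is {15}
Step 16: find(9) -> no change; set of 9 is {9}
Step 17: union(12, 15) -> merged; set of 12 now {1, 12, 15}
Component of 10: {0, 6, 7, 10, 11, 14}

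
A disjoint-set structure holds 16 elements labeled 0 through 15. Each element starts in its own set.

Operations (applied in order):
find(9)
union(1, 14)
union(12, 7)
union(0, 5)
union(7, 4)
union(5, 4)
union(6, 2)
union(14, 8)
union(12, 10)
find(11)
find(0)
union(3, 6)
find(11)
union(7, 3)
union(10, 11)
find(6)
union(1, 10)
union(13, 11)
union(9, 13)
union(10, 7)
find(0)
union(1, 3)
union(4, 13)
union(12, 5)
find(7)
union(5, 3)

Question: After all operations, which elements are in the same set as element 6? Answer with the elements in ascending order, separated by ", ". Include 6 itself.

Step 1: find(9) -> no change; set of 9 is {9}
Step 2: union(1, 14) -> merged; set of 1 now {1, 14}
Step 3: union(12, 7) -> merged; set of 12 now {7, 12}
Step 4: union(0, 5) -> merged; set of 0 now {0, 5}
Step 5: union(7, 4) -> merged; set of 7 now {4, 7, 12}
Step 6: union(5, 4) -> merged; set of 5 now {0, 4, 5, 7, 12}
Step 7: union(6, 2) -> merged; set of 6 now {2, 6}
Step 8: union(14, 8) -> merged; set of 14 now {1, 8, 14}
Step 9: union(12, 10) -> merged; set of 12 now {0, 4, 5, 7, 10, 12}
Step 10: find(11) -> no change; set of 11 is {11}
Step 11: find(0) -> no change; set of 0 is {0, 4, 5, 7, 10, 12}
Step 12: union(3, 6) -> merged; set of 3 now {2, 3, 6}
Step 13: find(11) -> no change; set of 11 is {11}
Step 14: union(7, 3) -> merged; set of 7 now {0, 2, 3, 4, 5, 6, 7, 10, 12}
Step 15: union(10, 11) -> merged; set of 10 now {0, 2, 3, 4, 5, 6, 7, 10, 11, 12}
Step 16: find(6) -> no change; set of 6 is {0, 2, 3, 4, 5, 6, 7, 10, 11, 12}
Step 17: union(1, 10) -> merged; set of 1 now {0, 1, 2, 3, 4, 5, 6, 7, 8, 10, 11, 12, 14}
Step 18: union(13, 11) -> merged; set of 13 now {0, 1, 2, 3, 4, 5, 6, 7, 8, 10, 11, 12, 13, 14}
Step 19: union(9, 13) -> merged; set of 9 now {0, 1, 2, 3, 4, 5, 6, 7, 8, 9, 10, 11, 12, 13, 14}
Step 20: union(10, 7) -> already same set; set of 10 now {0, 1, 2, 3, 4, 5, 6, 7, 8, 9, 10, 11, 12, 13, 14}
Step 21: find(0) -> no change; set of 0 is {0, 1, 2, 3, 4, 5, 6, 7, 8, 9, 10, 11, 12, 13, 14}
Step 22: union(1, 3) -> already same set; set of 1 now {0, 1, 2, 3, 4, 5, 6, 7, 8, 9, 10, 11, 12, 13, 14}
Step 23: union(4, 13) -> already same set; set of 4 now {0, 1, 2, 3, 4, 5, 6, 7, 8, 9, 10, 11, 12, 13, 14}
Step 24: union(12, 5) -> already same set; set of 12 now {0, 1, 2, 3, 4, 5, 6, 7, 8, 9, 10, 11, 12, 13, 14}
Step 25: find(7) -> no change; set of 7 is {0, 1, 2, 3, 4, 5, 6, 7, 8, 9, 10, 11, 12, 13, 14}
Step 26: union(5, 3) -> already same set; set of 5 now {0, 1, 2, 3, 4, 5, 6, 7, 8, 9, 10, 11, 12, 13, 14}
Component of 6: {0, 1, 2, 3, 4, 5, 6, 7, 8, 9, 10, 11, 12, 13, 14}

Answer: 0, 1, 2, 3, 4, 5, 6, 7, 8, 9, 10, 11, 12, 13, 14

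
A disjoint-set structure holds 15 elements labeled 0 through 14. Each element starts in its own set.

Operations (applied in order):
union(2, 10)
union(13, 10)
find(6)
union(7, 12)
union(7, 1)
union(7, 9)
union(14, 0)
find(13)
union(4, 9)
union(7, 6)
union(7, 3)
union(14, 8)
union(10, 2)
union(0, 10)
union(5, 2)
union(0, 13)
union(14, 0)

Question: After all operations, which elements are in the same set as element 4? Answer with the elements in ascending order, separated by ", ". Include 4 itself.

Step 1: union(2, 10) -> merged; set of 2 now {2, 10}
Step 2: union(13, 10) -> merged; set of 13 now {2, 10, 13}
Step 3: find(6) -> no change; set of 6 is {6}
Step 4: union(7, 12) -> merged; set of 7 now {7, 12}
Step 5: union(7, 1) -> merged; set of 7 now {1, 7, 12}
Step 6: union(7, 9) -> merged; set of 7 now {1, 7, 9, 12}
Step 7: union(14, 0) -> merged; set of 14 now {0, 14}
Step 8: find(13) -> no change; set of 13 is {2, 10, 13}
Step 9: union(4, 9) -> merged; set of 4 now {1, 4, 7, 9, 12}
Step 10: union(7, 6) -> merged; set of 7 now {1, 4, 6, 7, 9, 12}
Step 11: union(7, 3) -> merged; set of 7 now {1, 3, 4, 6, 7, 9, 12}
Step 12: union(14, 8) -> merged; set of 14 now {0, 8, 14}
Step 13: union(10, 2) -> already same set; set of 10 now {2, 10, 13}
Step 14: union(0, 10) -> merged; set of 0 now {0, 2, 8, 10, 13, 14}
Step 15: union(5, 2) -> merged; set of 5 now {0, 2, 5, 8, 10, 13, 14}
Step 16: union(0, 13) -> already same set; set of 0 now {0, 2, 5, 8, 10, 13, 14}
Step 17: union(14, 0) -> already same set; set of 14 now {0, 2, 5, 8, 10, 13, 14}
Component of 4: {1, 3, 4, 6, 7, 9, 12}

Answer: 1, 3, 4, 6, 7, 9, 12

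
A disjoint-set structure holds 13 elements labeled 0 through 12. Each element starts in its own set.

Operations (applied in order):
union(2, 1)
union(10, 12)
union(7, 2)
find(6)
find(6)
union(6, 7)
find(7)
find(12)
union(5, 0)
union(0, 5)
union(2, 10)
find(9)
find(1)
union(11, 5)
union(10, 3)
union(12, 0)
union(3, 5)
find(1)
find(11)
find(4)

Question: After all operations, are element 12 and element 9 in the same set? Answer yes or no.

Answer: no

Derivation:
Step 1: union(2, 1) -> merged; set of 2 now {1, 2}
Step 2: union(10, 12) -> merged; set of 10 now {10, 12}
Step 3: union(7, 2) -> merged; set of 7 now {1, 2, 7}
Step 4: find(6) -> no change; set of 6 is {6}
Step 5: find(6) -> no change; set of 6 is {6}
Step 6: union(6, 7) -> merged; set of 6 now {1, 2, 6, 7}
Step 7: find(7) -> no change; set of 7 is {1, 2, 6, 7}
Step 8: find(12) -> no change; set of 12 is {10, 12}
Step 9: union(5, 0) -> merged; set of 5 now {0, 5}
Step 10: union(0, 5) -> already same set; set of 0 now {0, 5}
Step 11: union(2, 10) -> merged; set of 2 now {1, 2, 6, 7, 10, 12}
Step 12: find(9) -> no change; set of 9 is {9}
Step 13: find(1) -> no change; set of 1 is {1, 2, 6, 7, 10, 12}
Step 14: union(11, 5) -> merged; set of 11 now {0, 5, 11}
Step 15: union(10, 3) -> merged; set of 10 now {1, 2, 3, 6, 7, 10, 12}
Step 16: union(12, 0) -> merged; set of 12 now {0, 1, 2, 3, 5, 6, 7, 10, 11, 12}
Step 17: union(3, 5) -> already same set; set of 3 now {0, 1, 2, 3, 5, 6, 7, 10, 11, 12}
Step 18: find(1) -> no change; set of 1 is {0, 1, 2, 3, 5, 6, 7, 10, 11, 12}
Step 19: find(11) -> no change; set of 11 is {0, 1, 2, 3, 5, 6, 7, 10, 11, 12}
Step 20: find(4) -> no change; set of 4 is {4}
Set of 12: {0, 1, 2, 3, 5, 6, 7, 10, 11, 12}; 9 is not a member.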